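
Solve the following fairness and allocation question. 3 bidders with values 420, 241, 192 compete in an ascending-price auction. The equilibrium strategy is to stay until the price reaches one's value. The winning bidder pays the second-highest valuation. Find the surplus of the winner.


Step 1: Identify the highest value: 420
Step 2: Identify the second-highest value: 241
Step 3: The final price = second-highest value = 241
Step 4: Surplus = 420 - 241 = 179

179


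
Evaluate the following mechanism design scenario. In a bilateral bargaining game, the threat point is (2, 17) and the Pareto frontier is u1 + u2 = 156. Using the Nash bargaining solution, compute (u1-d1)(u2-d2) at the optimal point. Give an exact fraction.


Step 1: The Nash solution splits surplus symmetrically above the disagreement point
Step 2: u1 = (total + d1 - d2)/2 = (156 + 2 - 17)/2 = 141/2
Step 3: u2 = (total - d1 + d2)/2 = (156 - 2 + 17)/2 = 171/2
Step 4: Nash product = (141/2 - 2) * (171/2 - 17)
Step 5: = 137/2 * 137/2 = 18769/4

18769/4


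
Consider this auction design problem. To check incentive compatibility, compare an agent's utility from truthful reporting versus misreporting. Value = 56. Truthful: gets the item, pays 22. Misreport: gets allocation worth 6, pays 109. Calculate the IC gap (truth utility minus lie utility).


Step 1: U(truth) = value - payment = 56 - 22 = 34
Step 2: U(lie) = allocation - payment = 6 - 109 = -103
Step 3: IC gap = 34 - (-103) = 137

137


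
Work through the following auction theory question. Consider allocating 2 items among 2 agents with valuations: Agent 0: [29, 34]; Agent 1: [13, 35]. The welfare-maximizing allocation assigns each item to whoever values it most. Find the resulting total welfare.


Step 1: For each item, find the maximum value among all agents.
Step 2: Item 0 -> Agent 0 (value 29)
Step 3: Item 1 -> Agent 1 (value 35)
Step 4: Total welfare = 29 + 35 = 64

64


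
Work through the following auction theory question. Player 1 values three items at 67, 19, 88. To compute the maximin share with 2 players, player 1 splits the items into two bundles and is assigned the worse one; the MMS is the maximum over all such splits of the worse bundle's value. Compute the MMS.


Step 1: Item values = 67, 19, 88
Step 2: Enumerate all 2-bundle partitions and take the smaller bundle:
  Partition 1: {67} vs {19,88} -> bundles 67, 107; min = 67
  Partition 2: {19} vs {67,88} -> bundles 19, 155; min = 19
  Partition 3: {88} vs {67,19} -> bundles 88, 86; min = 86
Step 3: MMS = max(67, 19, 86) = 86

86


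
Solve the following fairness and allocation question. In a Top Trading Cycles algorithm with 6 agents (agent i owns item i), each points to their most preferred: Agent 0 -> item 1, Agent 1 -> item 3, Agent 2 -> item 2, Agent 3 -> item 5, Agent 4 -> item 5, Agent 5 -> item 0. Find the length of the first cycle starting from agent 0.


Step 1: Trace the pointer graph from agent 0: 0 -> 1 -> 3 -> 5 -> 0
Step 2: A cycle is detected when we revisit agent 0
Step 3: The cycle is: 0 -> 1 -> 3 -> 5 -> 0
Step 4: Cycle length = 4

4


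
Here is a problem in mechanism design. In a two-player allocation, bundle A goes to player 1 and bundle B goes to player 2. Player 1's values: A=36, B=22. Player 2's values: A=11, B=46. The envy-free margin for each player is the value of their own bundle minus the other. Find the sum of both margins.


Step 1: Player 1's margin = v1(A) - v1(B) = 36 - 22 = 14
Step 2: Player 2's margin = v2(B) - v2(A) = 46 - 11 = 35
Step 3: Total margin = 14 + 35 = 49

49


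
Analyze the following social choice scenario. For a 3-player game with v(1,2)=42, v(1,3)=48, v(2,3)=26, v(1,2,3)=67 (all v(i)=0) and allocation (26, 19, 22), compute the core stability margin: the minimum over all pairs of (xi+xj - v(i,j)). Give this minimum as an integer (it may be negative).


Step 1: Slack for coalition (1,2): x1+x2 - v12 = 45 - 42 = 3
Step 2: Slack for coalition (1,3): x1+x3 - v13 = 48 - 48 = 0
Step 3: Slack for coalition (2,3): x2+x3 - v23 = 41 - 26 = 15
Step 4: Minimum slack = min(3, 0, 15) = 0, attained by (1,3); no pair can gain by deviating, so the allocation is in the core

0


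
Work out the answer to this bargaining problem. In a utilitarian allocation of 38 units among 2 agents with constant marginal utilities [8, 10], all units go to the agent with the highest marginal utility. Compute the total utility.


Step 1: The marginal utilities are [8, 10]
Step 2: The highest marginal utility is 10
Step 3: All 38 units go to that agent
Step 4: Total utility = 10 * 38 = 380

380


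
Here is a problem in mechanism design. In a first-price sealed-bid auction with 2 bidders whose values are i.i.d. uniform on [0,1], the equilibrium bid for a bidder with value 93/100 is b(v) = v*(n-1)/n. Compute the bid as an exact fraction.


Step 1: The symmetric BNE bidding function is b(v) = v * (n-1) / n
Step 2: Substitute v = 93/100 and n = 2
Step 3: b = 93/100 * 1/2
Step 4: b = 93/200

93/200


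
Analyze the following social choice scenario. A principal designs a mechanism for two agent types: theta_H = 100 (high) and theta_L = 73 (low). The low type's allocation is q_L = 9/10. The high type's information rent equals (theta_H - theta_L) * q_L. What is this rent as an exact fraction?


Step 1: theta_H - theta_L = 100 - 73 = 27
Step 2: Information rent = (theta_H - theta_L) * q_L
Step 3: = 27 * 9/10
Step 4: = 243/10

243/10


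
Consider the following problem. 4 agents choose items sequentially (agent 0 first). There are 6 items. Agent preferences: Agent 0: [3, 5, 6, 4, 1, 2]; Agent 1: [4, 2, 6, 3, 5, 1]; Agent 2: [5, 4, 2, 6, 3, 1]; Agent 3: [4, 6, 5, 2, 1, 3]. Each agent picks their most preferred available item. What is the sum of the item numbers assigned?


Step 1: Agent 0 picks item 3
Step 2: Agent 1 picks item 4
Step 3: Agent 2 picks item 5
Step 4: Agent 3 picks item 6
Step 5: Sum = 3 + 4 + 5 + 6 = 18

18


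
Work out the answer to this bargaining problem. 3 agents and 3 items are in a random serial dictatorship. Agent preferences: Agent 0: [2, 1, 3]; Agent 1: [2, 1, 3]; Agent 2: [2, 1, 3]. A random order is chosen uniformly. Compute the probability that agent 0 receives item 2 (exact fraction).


Step 1: Agent 0 wants item 2
Step 2: There are 6 possible orderings of agents
Step 3: In 2 orderings, agent 0 gets item 2
Step 4: Probability = 2/6 = 1/3

1/3


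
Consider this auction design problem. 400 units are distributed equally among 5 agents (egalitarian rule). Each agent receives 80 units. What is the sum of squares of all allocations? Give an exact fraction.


Step 1: Each agent's share = 400/5 = 80
Step 2: Square of each share = (80)^2 = 6400
Step 3: Sum of squares = 5 * 6400 = 32000

32000


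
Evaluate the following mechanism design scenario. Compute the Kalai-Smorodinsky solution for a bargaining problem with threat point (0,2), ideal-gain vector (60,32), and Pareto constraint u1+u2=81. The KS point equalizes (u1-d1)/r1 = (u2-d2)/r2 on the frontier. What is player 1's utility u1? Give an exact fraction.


Step 1: At the KS point, (u1-d1)/r1 = (u2-d2)/r2 = t and u1+u2 = 81
Step 2: u1 = d1 + r1*t and u2 = d2 + r2*t, so (d1 + r1*t) + (d2 + r2*t) = 81
Step 3: t = (81 - 0 - 2)/(60 + 32) = 79/92
Step 4: u1 = d1 + r1*t = 0 + 60 * 79/92 = 1185/23
Step 5: (Check: u2 = d2 + r2*t = 678/23; u1+u2 = 1185/23 + 678/23 = 81, on the frontier.)

1185/23


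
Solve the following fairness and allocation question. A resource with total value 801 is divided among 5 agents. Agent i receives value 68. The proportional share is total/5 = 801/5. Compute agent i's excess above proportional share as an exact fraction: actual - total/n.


Step 1: Proportional share = 801/5
Step 2: Agent's actual allocation = 68
Step 3: Excess = 68 - 801/5 = -461/5

-461/5


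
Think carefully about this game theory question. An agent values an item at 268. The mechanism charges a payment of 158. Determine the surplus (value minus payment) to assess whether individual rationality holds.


Step 1: Surplus = value - payment = 268 - 158 = 110
Step 2: IR is satisfied (surplus >= 0)

110


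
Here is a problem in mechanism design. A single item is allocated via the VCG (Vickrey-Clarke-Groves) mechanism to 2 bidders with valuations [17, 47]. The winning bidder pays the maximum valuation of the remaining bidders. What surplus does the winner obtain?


Step 1: The winner is the agent with the highest value: agent 1 with value 47
Step 2: Values of other agents: [17]
Step 3: VCG payment = max of others' values = 17
Step 4: Surplus = 47 - 17 = 30

30


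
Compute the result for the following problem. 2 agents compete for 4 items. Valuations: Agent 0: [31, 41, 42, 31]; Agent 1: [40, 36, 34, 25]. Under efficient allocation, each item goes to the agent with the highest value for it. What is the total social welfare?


Step 1: For each item, find the maximum value among all agents.
Step 2: Item 0 -> Agent 1 (value 40)
Step 3: Item 1 -> Agent 0 (value 41)
Step 4: Item 2 -> Agent 0 (value 42)
Step 5: Item 3 -> Agent 0 (value 31)
Step 6: Total welfare = 40 + 41 + 42 + 31 = 154

154


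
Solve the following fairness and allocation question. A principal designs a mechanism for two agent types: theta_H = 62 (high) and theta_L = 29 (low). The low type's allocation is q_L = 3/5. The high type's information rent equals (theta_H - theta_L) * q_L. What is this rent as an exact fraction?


Step 1: theta_H - theta_L = 62 - 29 = 33
Step 2: Information rent = (theta_H - theta_L) * q_L
Step 3: = 33 * 3/5
Step 4: = 99/5

99/5


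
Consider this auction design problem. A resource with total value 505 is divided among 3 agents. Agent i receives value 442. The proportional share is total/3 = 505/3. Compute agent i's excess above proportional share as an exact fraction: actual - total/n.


Step 1: Proportional share = 505/3
Step 2: Agent's actual allocation = 442
Step 3: Excess = 442 - 505/3 = 821/3

821/3


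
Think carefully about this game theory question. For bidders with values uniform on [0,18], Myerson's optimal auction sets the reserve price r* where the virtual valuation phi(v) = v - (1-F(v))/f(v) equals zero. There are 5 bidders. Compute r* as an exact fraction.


Step 1: For U[0,18], F(v) = v/18 and f(v) = 1/18
Step 2: phi(v) = v - (1 - v/18)/(1/18) = v - (18 - v) = 2v - 18
Step 3: Set phi(r*) = 0: 2r* - 18 = 0
Step 4: r* = 18/2 = 9 (the number of bidders n = 5 does not enter)

9


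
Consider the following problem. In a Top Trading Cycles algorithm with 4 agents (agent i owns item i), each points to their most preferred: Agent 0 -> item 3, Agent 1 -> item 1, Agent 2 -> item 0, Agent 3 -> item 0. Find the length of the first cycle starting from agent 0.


Step 1: Trace the pointer graph from agent 0: 0 -> 3 -> 0
Step 2: A cycle is detected when we revisit agent 0
Step 3: The cycle is: 0 -> 3 -> 0
Step 4: Cycle length = 2

2


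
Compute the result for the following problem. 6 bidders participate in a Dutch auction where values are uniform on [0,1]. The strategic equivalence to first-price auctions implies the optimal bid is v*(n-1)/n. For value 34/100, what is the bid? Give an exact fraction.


Step 1: Dutch auctions are strategically equivalent to first-price auctions
Step 2: The equilibrium bid is b(v) = v*(n-1)/n
Step 3: b = 17/50 * 5/6
Step 4: b = 17/60

17/60


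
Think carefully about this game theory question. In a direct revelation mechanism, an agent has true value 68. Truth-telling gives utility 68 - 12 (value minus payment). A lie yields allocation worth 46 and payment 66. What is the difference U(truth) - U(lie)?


Step 1: U(truth) = value - payment = 68 - 12 = 56
Step 2: U(lie) = allocation - payment = 46 - 66 = -20
Step 3: IC gap = 56 - (-20) = 76

76


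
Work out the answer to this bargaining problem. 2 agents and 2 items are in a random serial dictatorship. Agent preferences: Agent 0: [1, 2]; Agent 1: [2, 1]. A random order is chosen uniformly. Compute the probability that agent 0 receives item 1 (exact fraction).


Step 1: Agent 0 wants item 1
Step 2: There are 2 possible orderings of agents
Step 3: In 2 orderings, agent 0 gets item 1
Step 4: Probability = 2/2 = 1

1


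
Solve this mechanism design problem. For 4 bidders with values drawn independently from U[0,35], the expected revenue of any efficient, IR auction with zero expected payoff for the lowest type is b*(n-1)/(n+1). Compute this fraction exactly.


Step 1: By Revenue Equivalence, expected revenue = b*(n-1)/(n+1)
Step 2: Substituting n = 4, b = 35
Step 3: Revenue = 35*(4-1)/(4+1) = 35*3/5
Step 4: Revenue = 105/5 = 21

21


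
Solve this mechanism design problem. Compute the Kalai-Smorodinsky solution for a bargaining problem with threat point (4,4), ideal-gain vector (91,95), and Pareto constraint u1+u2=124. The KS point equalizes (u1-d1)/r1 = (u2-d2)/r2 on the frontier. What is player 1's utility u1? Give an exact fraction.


Step 1: At the KS point, (u1-d1)/r1 = (u2-d2)/r2 = t and u1+u2 = 124
Step 2: u1 = d1 + r1*t and u2 = d2 + r2*t, so (d1 + r1*t) + (d2 + r2*t) = 124
Step 3: t = (124 - 4 - 4)/(91 + 95) = 116/186 = 58/93
Step 4: u1 = d1 + r1*t = 4 + 91 * 58/93 = 5650/93
Step 5: (Check: u2 = d2 + r2*t = 5882/93; u1+u2 = 5650/93 + 5882/93 = 124, on the frontier.)

5650/93


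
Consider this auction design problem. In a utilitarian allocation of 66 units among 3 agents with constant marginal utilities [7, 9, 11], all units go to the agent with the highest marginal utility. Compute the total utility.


Step 1: The marginal utilities are [7, 9, 11]
Step 2: The highest marginal utility is 11
Step 3: All 66 units go to that agent
Step 4: Total utility = 11 * 66 = 726

726


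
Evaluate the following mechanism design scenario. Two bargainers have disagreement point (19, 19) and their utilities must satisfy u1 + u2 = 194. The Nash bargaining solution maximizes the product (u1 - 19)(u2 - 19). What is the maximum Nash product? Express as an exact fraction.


Step 1: The Nash solution splits surplus symmetrically above the disagreement point
Step 2: u1 = (total + d1 - d2)/2 = (194 + 19 - 19)/2 = 97
Step 3: u2 = (total - d1 + d2)/2 = (194 - 19 + 19)/2 = 97
Step 4: Nash product = (97 - 19) * (97 - 19)
Step 5: = 78 * 78 = 6084

6084


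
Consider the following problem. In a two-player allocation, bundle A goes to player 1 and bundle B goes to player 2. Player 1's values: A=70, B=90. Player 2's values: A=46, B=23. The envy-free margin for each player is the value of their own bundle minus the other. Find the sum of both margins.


Step 1: Player 1's margin = v1(A) - v1(B) = 70 - 90 = -20
Step 2: Player 2's margin = v2(B) - v2(A) = 23 - 46 = -23
Step 3: Total margin = -20 + -23 = -43

-43


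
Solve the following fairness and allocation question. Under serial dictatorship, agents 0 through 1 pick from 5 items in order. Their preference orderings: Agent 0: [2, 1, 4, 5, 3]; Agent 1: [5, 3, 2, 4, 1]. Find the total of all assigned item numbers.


Step 1: Agent 0 picks item 2
Step 2: Agent 1 picks item 5
Step 3: Sum = 2 + 5 = 7

7


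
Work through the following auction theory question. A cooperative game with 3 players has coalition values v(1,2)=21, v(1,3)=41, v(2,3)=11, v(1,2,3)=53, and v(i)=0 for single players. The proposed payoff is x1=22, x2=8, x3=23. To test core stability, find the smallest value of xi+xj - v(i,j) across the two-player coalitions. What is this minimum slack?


Step 1: Slack for coalition (1,2): x1+x2 - v12 = 30 - 21 = 9
Step 2: Slack for coalition (1,3): x1+x3 - v13 = 45 - 41 = 4
Step 3: Slack for coalition (2,3): x2+x3 - v23 = 31 - 11 = 20
Step 4: Minimum slack = min(9, 4, 20) = 4, attained by (1,3); no pair can gain by deviating, so the allocation is in the core

4


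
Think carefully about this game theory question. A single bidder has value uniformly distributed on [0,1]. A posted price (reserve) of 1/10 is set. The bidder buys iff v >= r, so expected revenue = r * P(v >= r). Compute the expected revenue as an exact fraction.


Step 1: Posted price r = 1/10, value support [0,1]
Step 2: P(v >= r) = (1 - 1/10)/1 = 9/10
Step 3: Expected revenue = r * P(v >= r) = 1/10 * 9/10
Step 4: Revenue = 9/100

9/100


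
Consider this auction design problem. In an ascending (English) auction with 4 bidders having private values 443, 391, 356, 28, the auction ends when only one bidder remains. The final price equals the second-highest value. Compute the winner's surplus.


Step 1: Identify the highest value: 443
Step 2: Identify the second-highest value: 391
Step 3: The final price = second-highest value = 391
Step 4: Surplus = 443 - 391 = 52

52


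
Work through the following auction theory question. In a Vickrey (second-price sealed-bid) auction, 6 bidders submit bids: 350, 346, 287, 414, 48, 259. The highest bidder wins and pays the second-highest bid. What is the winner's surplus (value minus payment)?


Step 1: Sort bids in descending order: 414, 350, 346, 287, 259, 48
Step 2: The winning bid is the highest: 414
Step 3: The payment equals the second-highest bid: 350
Step 4: Surplus = winner's bid - payment = 414 - 350 = 64

64


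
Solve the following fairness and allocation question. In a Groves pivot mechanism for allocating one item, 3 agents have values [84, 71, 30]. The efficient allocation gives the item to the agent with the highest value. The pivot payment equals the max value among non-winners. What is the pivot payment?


Step 1: The efficient winner is agent 0 with value 84
Step 2: Other agents' values: [71, 30]
Step 3: Pivot payment = max(others) = 71
Step 4: The winner pays 71

71


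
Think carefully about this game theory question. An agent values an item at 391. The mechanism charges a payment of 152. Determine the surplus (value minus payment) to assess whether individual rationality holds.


Step 1: Surplus = value - payment = 391 - 152 = 239
Step 2: IR is satisfied (surplus >= 0)

239


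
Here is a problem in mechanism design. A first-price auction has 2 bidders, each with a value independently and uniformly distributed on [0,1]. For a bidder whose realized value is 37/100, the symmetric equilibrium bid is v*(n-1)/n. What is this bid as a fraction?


Step 1: The symmetric BNE bidding function is b(v) = v * (n-1) / n
Step 2: Substitute v = 37/100 and n = 2
Step 3: b = 37/100 * 1/2
Step 4: b = 37/200

37/200


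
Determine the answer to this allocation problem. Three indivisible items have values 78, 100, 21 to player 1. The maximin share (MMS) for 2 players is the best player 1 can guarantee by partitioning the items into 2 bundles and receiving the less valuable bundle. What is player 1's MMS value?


Step 1: Item values = 78, 100, 21
Step 2: Enumerate all 2-bundle partitions and take the smaller bundle:
  Partition 1: {78} vs {100,21} -> bundles 78, 121; min = 78
  Partition 2: {100} vs {78,21} -> bundles 100, 99; min = 99
  Partition 3: {21} vs {78,100} -> bundles 21, 178; min = 21
Step 3: MMS = max(78, 99, 21) = 99

99


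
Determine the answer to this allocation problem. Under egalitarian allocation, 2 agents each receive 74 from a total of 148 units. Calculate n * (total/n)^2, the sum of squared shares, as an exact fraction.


Step 1: Each agent's share = 148/2 = 74
Step 2: Square of each share = (74)^2 = 5476
Step 3: Sum of squares = 2 * 5476 = 10952

10952


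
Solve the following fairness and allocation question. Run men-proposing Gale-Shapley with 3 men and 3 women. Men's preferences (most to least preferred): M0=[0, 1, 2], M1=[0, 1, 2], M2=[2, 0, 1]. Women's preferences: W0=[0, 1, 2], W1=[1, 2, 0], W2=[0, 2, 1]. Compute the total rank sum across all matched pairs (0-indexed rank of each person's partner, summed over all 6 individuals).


Step 1: Run Gale-Shapley (men propose, women hold best offer):
  M0 proposes to W0; she accepts
  M1 proposes to W0; rejected
  M1 proposes to W1; she accepts
  M2 proposes to W2; she accepts
Step 2: Final matching: W0-M0, W1-M1, W2-M2
Step 3: 0-indexed ranks (man's rank of his match, then woman's): 0 + 0 + 1 + 0 + 0 + 1
Step 4: Total rank sum = 2

2


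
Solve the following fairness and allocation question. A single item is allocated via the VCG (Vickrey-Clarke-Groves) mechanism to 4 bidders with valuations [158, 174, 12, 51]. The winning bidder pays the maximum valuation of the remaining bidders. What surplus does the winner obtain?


Step 1: The winner is the agent with the highest value: agent 1 with value 174
Step 2: Values of other agents: [158, 12, 51]
Step 3: VCG payment = max of others' values = 158
Step 4: Surplus = 174 - 158 = 16

16


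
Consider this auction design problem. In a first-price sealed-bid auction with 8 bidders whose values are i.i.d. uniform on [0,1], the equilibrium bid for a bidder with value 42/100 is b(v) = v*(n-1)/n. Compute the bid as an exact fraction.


Step 1: The symmetric BNE bidding function is b(v) = v * (n-1) / n
Step 2: Substitute v = 21/50 and n = 8
Step 3: b = 21/50 * 7/8
Step 4: b = 147/400

147/400


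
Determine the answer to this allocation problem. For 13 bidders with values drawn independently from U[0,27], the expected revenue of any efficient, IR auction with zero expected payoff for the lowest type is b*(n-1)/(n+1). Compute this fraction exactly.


Step 1: By Revenue Equivalence, expected revenue = b*(n-1)/(n+1)
Step 2: Substituting n = 13, b = 27
Step 3: Revenue = 27*(13-1)/(13+1) = 27*12/14
Step 4: Revenue = 324/14 = 162/7

162/7


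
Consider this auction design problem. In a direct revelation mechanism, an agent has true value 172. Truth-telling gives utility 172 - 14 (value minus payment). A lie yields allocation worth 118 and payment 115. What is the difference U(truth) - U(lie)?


Step 1: U(truth) = value - payment = 172 - 14 = 158
Step 2: U(lie) = allocation - payment = 118 - 115 = 3
Step 3: IC gap = 158 - 3 = 155

155


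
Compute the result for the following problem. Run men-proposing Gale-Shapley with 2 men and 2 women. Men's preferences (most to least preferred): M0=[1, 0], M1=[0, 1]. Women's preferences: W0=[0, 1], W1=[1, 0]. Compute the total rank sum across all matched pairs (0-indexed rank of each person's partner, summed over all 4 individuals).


Step 1: Run Gale-Shapley (men propose, women hold best offer):
  M0 proposes to W1; she accepts
  M1 proposes to W0; she accepts
Step 2: Final matching: W0-M1, W1-M0
Step 3: 0-indexed ranks (man's rank of his match, then woman's): 0 + 1 + 0 + 1
Step 4: Total rank sum = 2

2


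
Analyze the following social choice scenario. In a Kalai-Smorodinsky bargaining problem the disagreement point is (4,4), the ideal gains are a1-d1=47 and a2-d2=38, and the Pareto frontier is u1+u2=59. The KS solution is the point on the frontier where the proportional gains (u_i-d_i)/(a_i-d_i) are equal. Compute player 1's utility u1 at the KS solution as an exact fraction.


Step 1: At the KS point, (u1-d1)/r1 = (u2-d2)/r2 = t and u1+u2 = 59
Step 2: u1 = d1 + r1*t and u2 = d2 + r2*t, so (d1 + r1*t) + (d2 + r2*t) = 59
Step 3: t = (59 - 4 - 4)/(47 + 38) = 51/85 = 3/5
Step 4: u1 = d1 + r1*t = 4 + 47 * 3/5 = 161/5
Step 5: (Check: u2 = d2 + r2*t = 134/5; u1+u2 = 161/5 + 134/5 = 59, on the frontier.)

161/5


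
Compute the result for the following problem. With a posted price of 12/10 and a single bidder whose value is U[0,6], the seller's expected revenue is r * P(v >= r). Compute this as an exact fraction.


Step 1: Posted price r = 6/5, value support [0,6]
Step 2: P(v >= r) = (6 - 6/5)/6 = 4/5
Step 3: Expected revenue = r * P(v >= r) = 6/5 * 4/5
Step 4: Revenue = 24/25

24/25


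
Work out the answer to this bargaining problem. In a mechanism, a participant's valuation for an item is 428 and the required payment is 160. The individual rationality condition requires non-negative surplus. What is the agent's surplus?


Step 1: Surplus = value - payment = 428 - 160 = 268
Step 2: IR is satisfied (surplus >= 0)

268


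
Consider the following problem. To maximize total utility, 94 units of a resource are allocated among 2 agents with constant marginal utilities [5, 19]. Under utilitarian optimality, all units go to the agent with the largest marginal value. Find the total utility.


Step 1: The marginal utilities are [5, 19]
Step 2: The highest marginal utility is 19
Step 3: All 94 units go to that agent
Step 4: Total utility = 19 * 94 = 1786

1786


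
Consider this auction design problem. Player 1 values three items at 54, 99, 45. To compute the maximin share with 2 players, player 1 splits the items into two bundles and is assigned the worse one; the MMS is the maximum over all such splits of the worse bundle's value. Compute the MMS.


Step 1: Item values = 54, 99, 45
Step 2: Enumerate all 2-bundle partitions and take the smaller bundle:
  Partition 1: {54} vs {99,45} -> bundles 54, 144; min = 54
  Partition 2: {99} vs {54,45} -> bundles 99, 99; min = 99
  Partition 3: {45} vs {54,99} -> bundles 45, 153; min = 45
Step 3: MMS = max(54, 99, 45) = 99

99


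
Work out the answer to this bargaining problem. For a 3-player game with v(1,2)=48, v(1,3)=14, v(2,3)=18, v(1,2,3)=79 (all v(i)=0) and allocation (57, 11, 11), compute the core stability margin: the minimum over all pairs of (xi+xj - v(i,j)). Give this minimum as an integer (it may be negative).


Step 1: Slack for coalition (1,2): x1+x2 - v12 = 68 - 48 = 20
Step 2: Slack for coalition (1,3): x1+x3 - v13 = 68 - 14 = 54
Step 3: Slack for coalition (2,3): x2+x3 - v23 = 22 - 18 = 4
Step 4: Minimum slack = min(20, 54, 4) = 4, attained by (2,3); no pair can gain by deviating, so the allocation is in the core

4


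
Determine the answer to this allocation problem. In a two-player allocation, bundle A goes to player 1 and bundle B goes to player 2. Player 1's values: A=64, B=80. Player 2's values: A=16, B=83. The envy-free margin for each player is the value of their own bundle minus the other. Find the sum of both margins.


Step 1: Player 1's margin = v1(A) - v1(B) = 64 - 80 = -16
Step 2: Player 2's margin = v2(B) - v2(A) = 83 - 16 = 67
Step 3: Total margin = -16 + 67 = 51

51


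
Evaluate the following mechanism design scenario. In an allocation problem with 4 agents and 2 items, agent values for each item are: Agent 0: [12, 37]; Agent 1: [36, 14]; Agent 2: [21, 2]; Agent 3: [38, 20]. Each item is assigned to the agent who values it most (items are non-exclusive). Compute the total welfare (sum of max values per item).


Step 1: For each item, find the maximum value among all agents.
Step 2: Item 0 -> Agent 3 (value 38)
Step 3: Item 1 -> Agent 0 (value 37)
Step 4: Total welfare = 38 + 37 = 75

75


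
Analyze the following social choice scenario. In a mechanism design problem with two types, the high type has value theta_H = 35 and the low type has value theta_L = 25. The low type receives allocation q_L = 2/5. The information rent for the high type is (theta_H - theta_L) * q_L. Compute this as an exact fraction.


Step 1: theta_H - theta_L = 35 - 25 = 10
Step 2: Information rent = (theta_H - theta_L) * q_L
Step 3: = 10 * 2/5
Step 4: = 4

4


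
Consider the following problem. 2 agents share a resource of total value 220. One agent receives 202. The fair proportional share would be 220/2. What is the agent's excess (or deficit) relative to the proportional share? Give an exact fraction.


Step 1: Proportional share = 220/2 = 110
Step 2: Agent's actual allocation = 202
Step 3: Excess = 202 - 110 = 92

92


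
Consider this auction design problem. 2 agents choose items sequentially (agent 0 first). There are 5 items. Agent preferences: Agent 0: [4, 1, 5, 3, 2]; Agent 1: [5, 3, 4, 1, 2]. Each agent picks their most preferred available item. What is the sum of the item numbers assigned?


Step 1: Agent 0 picks item 4
Step 2: Agent 1 picks item 5
Step 3: Sum = 4 + 5 = 9

9


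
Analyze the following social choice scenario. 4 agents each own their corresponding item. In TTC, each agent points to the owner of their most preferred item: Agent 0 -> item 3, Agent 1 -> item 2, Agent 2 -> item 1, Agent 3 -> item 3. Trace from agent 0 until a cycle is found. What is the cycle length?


Step 1: Trace the pointer graph from agent 0: 0 -> 3 -> 3
Step 2: A cycle is detected when we revisit agent 3
Step 3: The cycle is: 3 -> 3
Step 4: Cycle length = 1

1


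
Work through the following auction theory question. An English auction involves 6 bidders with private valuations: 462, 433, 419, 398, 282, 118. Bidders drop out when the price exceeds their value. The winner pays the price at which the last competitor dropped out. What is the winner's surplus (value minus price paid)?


Step 1: Identify the highest value: 462
Step 2: Identify the second-highest value: 433
Step 3: The final price = second-highest value = 433
Step 4: Surplus = 462 - 433 = 29

29


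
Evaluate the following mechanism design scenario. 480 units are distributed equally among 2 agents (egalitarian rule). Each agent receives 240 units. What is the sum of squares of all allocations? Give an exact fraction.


Step 1: Each agent's share = 480/2 = 240
Step 2: Square of each share = (240)^2 = 57600
Step 3: Sum of squares = 2 * 57600 = 115200

115200


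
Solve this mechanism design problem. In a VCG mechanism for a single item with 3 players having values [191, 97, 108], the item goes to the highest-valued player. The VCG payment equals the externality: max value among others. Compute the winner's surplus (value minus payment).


Step 1: The winner is the agent with the highest value: agent 0 with value 191
Step 2: Values of other agents: [97, 108]
Step 3: VCG payment = max of others' values = 108
Step 4: Surplus = 191 - 108 = 83

83


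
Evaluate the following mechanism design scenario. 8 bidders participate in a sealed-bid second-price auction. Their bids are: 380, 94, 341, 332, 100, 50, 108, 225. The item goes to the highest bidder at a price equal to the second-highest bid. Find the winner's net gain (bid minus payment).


Step 1: Sort bids in descending order: 380, 341, 332, 225, 108, 100, 94, 50
Step 2: The winning bid is the highest: 380
Step 3: The payment equals the second-highest bid: 341
Step 4: Surplus = winner's bid - payment = 380 - 341 = 39

39


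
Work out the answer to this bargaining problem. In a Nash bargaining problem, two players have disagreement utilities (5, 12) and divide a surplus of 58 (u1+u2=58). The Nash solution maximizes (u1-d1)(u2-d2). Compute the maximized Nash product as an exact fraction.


Step 1: The Nash solution splits surplus symmetrically above the disagreement point
Step 2: u1 = (total + d1 - d2)/2 = (58 + 5 - 12)/2 = 51/2
Step 3: u2 = (total - d1 + d2)/2 = (58 - 5 + 12)/2 = 65/2
Step 4: Nash product = (51/2 - 5) * (65/2 - 12)
Step 5: = 41/2 * 41/2 = 1681/4

1681/4


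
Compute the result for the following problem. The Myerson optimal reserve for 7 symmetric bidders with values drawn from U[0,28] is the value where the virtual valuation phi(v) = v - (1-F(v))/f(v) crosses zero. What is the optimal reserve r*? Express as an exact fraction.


Step 1: For U[0,28], F(v) = v/28 and f(v) = 1/28
Step 2: phi(v) = v - (1 - v/28)/(1/28) = v - (28 - v) = 2v - 28
Step 3: Set phi(r*) = 0: 2r* - 28 = 0
Step 4: r* = 28/2 = 14 (the number of bidders n = 7 does not enter)

14


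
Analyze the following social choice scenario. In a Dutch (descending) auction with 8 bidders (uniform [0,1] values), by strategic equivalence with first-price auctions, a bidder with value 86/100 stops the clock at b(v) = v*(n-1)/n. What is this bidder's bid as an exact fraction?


Step 1: Dutch auctions are strategically equivalent to first-price auctions
Step 2: The equilibrium bid is b(v) = v*(n-1)/n
Step 3: b = 43/50 * 7/8
Step 4: b = 301/400

301/400


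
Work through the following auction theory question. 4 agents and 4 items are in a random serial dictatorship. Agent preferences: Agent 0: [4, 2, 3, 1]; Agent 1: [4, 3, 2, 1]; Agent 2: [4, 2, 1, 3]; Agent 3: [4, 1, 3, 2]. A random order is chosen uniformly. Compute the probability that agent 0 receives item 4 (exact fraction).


Step 1: Agent 0 wants item 4
Step 2: There are 24 possible orderings of agents
Step 3: In 6 orderings, agent 0 gets item 4
Step 4: Probability = 6/24 = 1/4

1/4


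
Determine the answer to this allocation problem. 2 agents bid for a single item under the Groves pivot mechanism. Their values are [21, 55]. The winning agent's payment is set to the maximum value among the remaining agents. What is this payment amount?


Step 1: The efficient winner is agent 1 with value 55
Step 2: Other agents' values: [21]
Step 3: Pivot payment = max(others) = 21
Step 4: The winner pays 21

21


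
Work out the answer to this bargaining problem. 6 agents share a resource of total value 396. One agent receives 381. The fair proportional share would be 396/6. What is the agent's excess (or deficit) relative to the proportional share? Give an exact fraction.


Step 1: Proportional share = 396/6 = 66
Step 2: Agent's actual allocation = 381
Step 3: Excess = 381 - 66 = 315

315


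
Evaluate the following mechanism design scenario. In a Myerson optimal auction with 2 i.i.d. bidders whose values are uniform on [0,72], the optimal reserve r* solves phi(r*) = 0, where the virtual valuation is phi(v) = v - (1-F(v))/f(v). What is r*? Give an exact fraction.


Step 1: For U[0,72], F(v) = v/72 and f(v) = 1/72
Step 2: phi(v) = v - (1 - v/72)/(1/72) = v - (72 - v) = 2v - 72
Step 3: Set phi(r*) = 0: 2r* - 72 = 0
Step 4: r* = 72/2 = 36 (the number of bidders n = 2 does not enter)

36


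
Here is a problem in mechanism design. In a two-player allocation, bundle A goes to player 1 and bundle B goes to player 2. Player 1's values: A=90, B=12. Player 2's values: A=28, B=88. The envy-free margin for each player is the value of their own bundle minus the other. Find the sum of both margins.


Step 1: Player 1's margin = v1(A) - v1(B) = 90 - 12 = 78
Step 2: Player 2's margin = v2(B) - v2(A) = 88 - 28 = 60
Step 3: Total margin = 78 + 60 = 138

138


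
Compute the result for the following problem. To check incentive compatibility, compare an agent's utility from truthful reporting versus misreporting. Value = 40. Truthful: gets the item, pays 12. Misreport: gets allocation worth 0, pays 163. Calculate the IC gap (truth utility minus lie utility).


Step 1: U(truth) = value - payment = 40 - 12 = 28
Step 2: U(lie) = allocation - payment = 0 - 163 = -163
Step 3: IC gap = 28 - (-163) = 191

191


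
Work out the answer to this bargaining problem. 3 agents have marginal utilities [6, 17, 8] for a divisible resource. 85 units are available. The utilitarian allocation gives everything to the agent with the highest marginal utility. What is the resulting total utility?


Step 1: The marginal utilities are [6, 17, 8]
Step 2: The highest marginal utility is 17
Step 3: All 85 units go to that agent
Step 4: Total utility = 17 * 85 = 1445

1445


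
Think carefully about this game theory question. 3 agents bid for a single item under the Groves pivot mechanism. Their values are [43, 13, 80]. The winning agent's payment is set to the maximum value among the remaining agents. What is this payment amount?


Step 1: The efficient winner is agent 2 with value 80
Step 2: Other agents' values: [43, 13]
Step 3: Pivot payment = max(others) = 43
Step 4: The winner pays 43

43


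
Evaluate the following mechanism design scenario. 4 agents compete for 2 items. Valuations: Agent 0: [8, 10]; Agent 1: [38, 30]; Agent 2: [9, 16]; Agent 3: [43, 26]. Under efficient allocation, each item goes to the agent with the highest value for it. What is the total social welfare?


Step 1: For each item, find the maximum value among all agents.
Step 2: Item 0 -> Agent 3 (value 43)
Step 3: Item 1 -> Agent 1 (value 30)
Step 4: Total welfare = 43 + 30 = 73

73


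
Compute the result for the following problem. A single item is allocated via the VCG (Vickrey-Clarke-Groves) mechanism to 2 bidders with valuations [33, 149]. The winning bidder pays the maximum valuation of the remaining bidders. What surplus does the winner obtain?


Step 1: The winner is the agent with the highest value: agent 1 with value 149
Step 2: Values of other agents: [33]
Step 3: VCG payment = max of others' values = 33
Step 4: Surplus = 149 - 33 = 116

116


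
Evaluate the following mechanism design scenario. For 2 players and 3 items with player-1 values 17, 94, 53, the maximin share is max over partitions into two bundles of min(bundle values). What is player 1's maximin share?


Step 1: Item values = 17, 94, 53
Step 2: Enumerate all 2-bundle partitions and take the smaller bundle:
  Partition 1: {17} vs {94,53} -> bundles 17, 147; min = 17
  Partition 2: {94} vs {17,53} -> bundles 94, 70; min = 70
  Partition 3: {53} vs {17,94} -> bundles 53, 111; min = 53
Step 3: MMS = max(17, 70, 53) = 70

70


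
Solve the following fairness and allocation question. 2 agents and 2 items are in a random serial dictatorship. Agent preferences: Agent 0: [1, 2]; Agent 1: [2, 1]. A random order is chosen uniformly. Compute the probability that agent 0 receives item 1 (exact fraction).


Step 1: Agent 0 wants item 1
Step 2: There are 2 possible orderings of agents
Step 3: In 2 orderings, agent 0 gets item 1
Step 4: Probability = 2/2 = 1

1


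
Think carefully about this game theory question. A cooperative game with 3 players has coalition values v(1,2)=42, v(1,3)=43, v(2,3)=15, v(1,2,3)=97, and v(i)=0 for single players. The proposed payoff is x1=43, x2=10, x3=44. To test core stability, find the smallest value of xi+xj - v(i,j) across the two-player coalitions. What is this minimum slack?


Step 1: Slack for coalition (1,2): x1+x2 - v12 = 53 - 42 = 11
Step 2: Slack for coalition (1,3): x1+x3 - v13 = 87 - 43 = 44
Step 3: Slack for coalition (2,3): x2+x3 - v23 = 54 - 15 = 39
Step 4: Minimum slack = min(11, 44, 39) = 11, attained by (1,2); no pair can gain by deviating, so the allocation is in the core

11


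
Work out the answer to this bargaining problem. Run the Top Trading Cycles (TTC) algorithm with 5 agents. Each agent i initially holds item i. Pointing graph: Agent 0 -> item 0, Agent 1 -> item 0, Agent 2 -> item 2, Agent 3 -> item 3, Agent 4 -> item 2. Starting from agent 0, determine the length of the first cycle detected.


Step 1: Trace the pointer graph from agent 0: 0 -> 0
Step 2: A cycle is detected when we revisit agent 0
Step 3: The cycle is: 0 -> 0
Step 4: Cycle length = 1

1


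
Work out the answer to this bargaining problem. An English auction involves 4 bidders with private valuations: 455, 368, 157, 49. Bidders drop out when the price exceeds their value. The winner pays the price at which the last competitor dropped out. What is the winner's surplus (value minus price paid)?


Step 1: Identify the highest value: 455
Step 2: Identify the second-highest value: 368
Step 3: The final price = second-highest value = 368
Step 4: Surplus = 455 - 368 = 87

87


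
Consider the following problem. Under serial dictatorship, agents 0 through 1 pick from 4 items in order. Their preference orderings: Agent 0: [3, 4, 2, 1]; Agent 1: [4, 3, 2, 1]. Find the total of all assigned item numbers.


Step 1: Agent 0 picks item 3
Step 2: Agent 1 picks item 4
Step 3: Sum = 3 + 4 = 7

7


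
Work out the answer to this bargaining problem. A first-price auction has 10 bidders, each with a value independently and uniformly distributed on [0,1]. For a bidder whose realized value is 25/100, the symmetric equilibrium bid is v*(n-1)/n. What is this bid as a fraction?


Step 1: The symmetric BNE bidding function is b(v) = v * (n-1) / n
Step 2: Substitute v = 1/4 and n = 10
Step 3: b = 1/4 * 9/10
Step 4: b = 9/40

9/40


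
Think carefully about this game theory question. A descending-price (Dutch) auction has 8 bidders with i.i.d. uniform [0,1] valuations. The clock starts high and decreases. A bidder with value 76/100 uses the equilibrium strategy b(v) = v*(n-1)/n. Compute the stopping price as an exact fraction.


Step 1: Dutch auctions are strategically equivalent to first-price auctions
Step 2: The equilibrium bid is b(v) = v*(n-1)/n
Step 3: b = 19/25 * 7/8
Step 4: b = 133/200

133/200
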